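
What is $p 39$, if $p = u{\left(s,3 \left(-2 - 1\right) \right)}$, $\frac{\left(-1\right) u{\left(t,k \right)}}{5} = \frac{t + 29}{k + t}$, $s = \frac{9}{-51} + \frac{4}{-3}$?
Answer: $\frac{136695}{268} \approx 510.06$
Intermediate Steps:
$s = - \frac{77}{51}$ ($s = 9 \left(- \frac{1}{51}\right) + 4 \left(- \frac{1}{3}\right) = - \frac{3}{17} - \frac{4}{3} = - \frac{77}{51} \approx -1.5098$)
$u{\left(t,k \right)} = - \frac{5 \left(29 + t\right)}{k + t}$ ($u{\left(t,k \right)} = - 5 \frac{t + 29}{k + t} = - 5 \frac{29 + t}{k + t} = - \frac{5 \left(29 + t\right)}{k + t}$)
$p = \frac{3505}{268}$ ($p = \frac{5 \left(-29 - - \frac{77}{51}\right)}{3 \left(-2 - 1\right) - \frac{77}{51}} = \frac{5 \left(-29 + \frac{77}{51}\right)}{3 \left(-3\right) - \frac{77}{51}} = 5 \frac{1}{-9 - \frac{77}{51}} \left(- \frac{1402}{51}\right) = 5 \frac{1}{- \frac{536}{51}} \left(- \frac{1402}{51}\right) = 5 \left(- \frac{51}{536}\right) \left(- \frac{1402}{51}\right) = \frac{3505}{268} \approx 13.078$)
$p 39 = \frac{3505}{268} \cdot 39 = \frac{136695}{268}$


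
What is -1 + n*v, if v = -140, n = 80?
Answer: -11201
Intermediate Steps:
-1 + n*v = -1 + 80*(-140) = -1 - 11200 = -11201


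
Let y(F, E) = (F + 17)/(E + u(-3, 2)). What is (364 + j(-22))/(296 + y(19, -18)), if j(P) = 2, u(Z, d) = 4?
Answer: 1281/1027 ≈ 1.2473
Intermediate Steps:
y(F, E) = (17 + F)/(4 + E) (y(F, E) = (F + 17)/(E + 4) = (17 + F)/(4 + E))
(364 + j(-22))/(296 + y(19, -18)) = (364 + 2)/(296 + (17 + 19)/(4 - 18)) = 366/(296 + 36/(-14)) = 366/(296 - 1/14*36) = 366/(296 - 18/7) = 366/(2054/7) = 366*(7/2054) = 1281/1027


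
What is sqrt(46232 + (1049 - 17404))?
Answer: sqrt(29877) ≈ 172.85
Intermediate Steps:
sqrt(46232 + (1049 - 17404)) = sqrt(46232 - 16355) = sqrt(29877)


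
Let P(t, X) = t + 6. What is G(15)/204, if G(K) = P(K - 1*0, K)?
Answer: 7/68 ≈ 0.10294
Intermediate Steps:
P(t, X) = 6 + t
G(K) = 6 + K (G(K) = 6 + (K - 1*0) = 6 + (K + 0) = 6 + K)
G(15)/204 = (6 + 15)/204 = 21*(1/204) = 7/68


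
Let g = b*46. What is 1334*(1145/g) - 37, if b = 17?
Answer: 32576/17 ≈ 1916.2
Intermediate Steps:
g = 782 (g = 17*46 = 782)
1334*(1145/g) - 37 = 1334*(1145/782) - 37 = 33205/17 - 37 = 32576/17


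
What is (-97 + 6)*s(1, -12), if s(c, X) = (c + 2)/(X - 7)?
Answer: 273/19 ≈ 14.368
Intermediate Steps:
s(c, X) = (2 + c)/(-7 + X)
(-97 + 6)*s(1, -12) = (-97 + 6)*((2 + 1)/(-7 - 12)) = -91*3/(-19) = -(-91)*3/19 = -91*(-3/19) = 273/19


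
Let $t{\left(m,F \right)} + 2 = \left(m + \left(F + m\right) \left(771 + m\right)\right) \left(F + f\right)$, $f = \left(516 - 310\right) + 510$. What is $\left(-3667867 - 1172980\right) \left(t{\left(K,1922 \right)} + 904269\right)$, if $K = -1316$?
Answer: $4230026994042047$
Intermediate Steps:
$f = 716$ ($f = 206 + 510 = 716$)
$t{\left(m,F \right)} = -2 + \left(716 + F\right) \left(m + \left(771 + m\right) \left(F + m\right)\right)$ ($t{\left(m,F \right)} = -2 + \left(m + \left(F + m\right) \left(771 + m\right)\right) \left(F + 716\right) = -2 + \left(m + \left(771 + m\right) \left(F + m\right)\right) \left(716 + F\right) = -2 + \left(716 + F\right) \left(m + \left(771 + m\right) \left(F + m\right)\right)$)
$\left(-3667867 - 1172980\right) \left(t{\left(K,1922 \right)} + 904269\right) = \left(-3667867 - 1172980\right) \left(\left(-2 + 716 \left(-1316\right)^{2} + 771 \cdot 1922^{2} + 552036 \cdot 1922 + 552752 \left(-1316\right) + 1922 \left(-1316\right)^{2} - 1316 \cdot 1922^{2} + 1488 \cdot 1922 \left(-1316\right)\right) + 904269\right) = - 4840847 \left(\left(-2 + 716 \cdot 1731856 + 771 \cdot 3694084 + 1061013192 - 727421632 + 1922 \cdot 1731856 - 4861414544 - 3763675776\right) + 904269\right) = - 4840847 \left(\left(-2 + 1240008896 + 2848138764 + 1061013192 - 727421632 + 3328627232 - 4861414544 - 3763675776\right) + 904269\right) = - 4840847 \left(-874723870 + 904269\right) = \left(-4840847\right) \left(-873819601\right) = 4230026994042047$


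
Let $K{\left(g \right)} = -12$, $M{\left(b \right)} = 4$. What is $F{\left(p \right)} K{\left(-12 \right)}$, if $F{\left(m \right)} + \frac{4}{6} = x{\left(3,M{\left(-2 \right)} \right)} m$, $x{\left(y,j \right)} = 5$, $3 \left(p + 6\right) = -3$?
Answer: $428$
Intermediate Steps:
$p = -7$ ($p = -6 + \frac{1}{3} \left(-3\right) = -6 - 1 = -7$)
$F{\left(m \right)} = - \frac{2}{3} + 5 m$
$F{\left(p \right)} K{\left(-12 \right)} = \left(- \frac{2}{3} + 5 \left(-7\right)\right) \left(-12\right) = \left(- \frac{2}{3} - 35\right) \left(-12\right) = \left(- \frac{107}{3}\right) \left(-12\right) = 428$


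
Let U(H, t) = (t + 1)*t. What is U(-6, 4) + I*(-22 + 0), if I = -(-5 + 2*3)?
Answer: 42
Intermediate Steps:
I = -1 (I = -(-5 + 6) = -1*1 = -1)
U(H, t) = t*(1 + t) (U(H, t) = (1 + t)*t = t*(1 + t))
U(-6, 4) + I*(-22 + 0) = 4*(1 + 4) - (-22 + 0) = 4*5 - 1*(-22) = 20 + 22 = 42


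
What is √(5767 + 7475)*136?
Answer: 136*√13242 ≈ 15650.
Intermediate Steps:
√(5767 + 7475)*136 = √13242*136 = 136*√13242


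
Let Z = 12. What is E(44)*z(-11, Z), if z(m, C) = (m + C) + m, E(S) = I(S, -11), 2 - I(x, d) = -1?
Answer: -30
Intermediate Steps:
I(x, d) = 3 (I(x, d) = 2 - 1*(-1) = 2 + 1 = 3)
E(S) = 3
z(m, C) = C + 2*m (z(m, C) = (C + m) + m = C + 2*m)
E(44)*z(-11, Z) = 3*(12 + 2*(-11)) = 3*(12 - 22) = 3*(-10) = -30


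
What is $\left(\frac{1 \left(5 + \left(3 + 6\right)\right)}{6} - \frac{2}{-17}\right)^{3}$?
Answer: $\frac{1953125}{132651} \approx 14.724$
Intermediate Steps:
$\left(\frac{1 \left(5 + \left(3 + 6\right)\right)}{6} - \frac{2}{-17}\right)^{3} = \left(1 \left(5 + 9\right) \frac{1}{6} - - \frac{2}{17}\right)^{3} = \left(1 \cdot 14 \cdot \frac{1}{6} + \frac{2}{17}\right)^{3} = \left(14 \cdot \frac{1}{6} + \frac{2}{17}\right)^{3} = \left(\frac{7}{3} + \frac{2}{17}\right)^{3} = \left(\frac{125}{51}\right)^{3} = \frac{1953125}{132651}$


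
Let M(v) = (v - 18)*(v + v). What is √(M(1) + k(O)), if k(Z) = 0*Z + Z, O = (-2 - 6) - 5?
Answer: I*√47 ≈ 6.8557*I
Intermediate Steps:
O = -13 (O = -8 - 5 = -13)
M(v) = 2*v*(-18 + v) (M(v) = (-18 + v)*(2*v) = 2*v*(-18 + v))
k(Z) = Z (k(Z) = 0 + Z = Z)
√(M(1) + k(O)) = √(2*1*(-18 + 1) - 13) = √(2*1*(-17) - 13) = √(-34 - 13) = √(-47) = I*√47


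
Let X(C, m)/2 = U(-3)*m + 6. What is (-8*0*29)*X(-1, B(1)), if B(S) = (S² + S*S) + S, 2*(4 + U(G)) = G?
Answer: 0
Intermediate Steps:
U(G) = -4 + G/2
B(S) = S + 2*S² (B(S) = (S² + S²) + S = 2*S² + S = S + 2*S²)
X(C, m) = 12 - 11*m (X(C, m) = 2*((-4 + (½)*(-3))*m + 6) = 2*((-4 - 3/2)*m + 6) = 2*(-11*m/2 + 6) = 2*(6 - 11*m/2) = 12 - 11*m)
(-8*0*29)*X(-1, B(1)) = (-8*0*29)*(12 - 11*(1 + 2*1)) = (0*29)*(12 - 11*(1 + 2)) = 0*(12 - 11*3) = 0*(12 - 33) = 0*(-21) = 0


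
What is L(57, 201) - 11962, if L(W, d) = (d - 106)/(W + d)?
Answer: -3086101/258 ≈ -11962.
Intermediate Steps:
L(W, d) = (-106 + d)/(W + d)
L(57, 201) - 11962 = (-106 + 201)/(57 + 201) - 11962 = 95/258 - 11962 = -3086101/258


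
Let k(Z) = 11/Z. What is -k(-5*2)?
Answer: 11/10 ≈ 1.1000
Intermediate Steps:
-k(-5*2) = -11/((-5*2)) = -11/(-10) = -11*(-1)/10 = -1*(-11/10) = 11/10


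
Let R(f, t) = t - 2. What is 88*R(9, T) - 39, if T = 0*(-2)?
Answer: -215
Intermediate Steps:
T = 0
R(f, t) = -2 + t
88*R(9, T) - 39 = 88*(-2 + 0) - 39 = 88*(-2) - 39 = -176 - 39 = -215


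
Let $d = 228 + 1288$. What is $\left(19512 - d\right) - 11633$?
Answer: $6363$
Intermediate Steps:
$d = 1516$
$\left(19512 - d\right) - 11633 = \left(19512 - 1516\right) - 11633 = 17996 - 11633 = 6363$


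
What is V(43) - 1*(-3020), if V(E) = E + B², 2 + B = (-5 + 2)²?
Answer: 3112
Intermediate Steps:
B = 7 (B = -2 + (-5 + 2)² = -2 + (-3)² = -2 + 9 = 7)
V(E) = 49 + E (V(E) = E + 7² = E + 49 = 49 + E)
V(43) - 1*(-3020) = (49 + 43) - 1*(-3020) = 92 + 3020 = 3112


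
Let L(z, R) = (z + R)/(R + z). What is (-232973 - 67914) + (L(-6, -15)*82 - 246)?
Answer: -301051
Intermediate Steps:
L(z, R) = 1 (L(z, R) = (R + z)/(R + z) = 1)
(-232973 - 67914) + (L(-6, -15)*82 - 246) = (-232973 - 67914) + (1*82 - 246) = -300887 + (82 - 246) = -300887 - 164 = -301051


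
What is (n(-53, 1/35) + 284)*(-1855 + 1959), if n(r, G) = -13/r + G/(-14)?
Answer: 383853444/12985 ≈ 29561.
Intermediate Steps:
n(r, G) = -13/r - G/14 (n(r, G) = -13/r + G*(-1/14) = -13/r - G/14)
(n(-53, 1/35) + 284)*(-1855 + 1959) = ((-13/(-53) - 1/14/35) + 284)*(-1855 + 1959) = ((-13*(-1/53) - 1/14*1/35) + 284)*104 = ((13/53 - 1/490) + 284)*104 = (6317/25970 + 284)*104 = (7381797/25970)*104 = 383853444/12985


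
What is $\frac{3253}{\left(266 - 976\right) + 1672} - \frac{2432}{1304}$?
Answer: $\frac{237791}{156806} \approx 1.5165$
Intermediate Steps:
$\frac{3253}{\left(266 - 976\right) + 1672} - \frac{2432}{1304} = \frac{3253}{-710 + 1672} - \frac{304}{163} = \frac{3253}{962} - \frac{304}{163} = \frac{237791}{156806}$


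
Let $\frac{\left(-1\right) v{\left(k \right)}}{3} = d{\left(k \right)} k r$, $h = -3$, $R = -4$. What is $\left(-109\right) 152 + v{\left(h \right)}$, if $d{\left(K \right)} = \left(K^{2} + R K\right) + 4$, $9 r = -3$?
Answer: $-16643$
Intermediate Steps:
$r = - \frac{1}{3}$ ($r = \frac{1}{9} \left(-3\right) = - \frac{1}{3} \approx -0.33333$)
$d{\left(K \right)} = 4 + K^{2} - 4 K$ ($d{\left(K \right)} = \left(K^{2} - 4 K\right) + 4 = 4 + K^{2} - 4 K$)
$v{\left(k \right)} = k \left(4 + k^{2} - 4 k\right)$ ($v{\left(k \right)} = - 3 \left(4 + k^{2} - 4 k\right) k \left(- \frac{1}{3}\right) = - 3 k \left(4 + k^{2} - 4 k\right) \left(- \frac{1}{3}\right) = - 3 \left(- \frac{k \left(4 + k^{2} - 4 k\right)}{3}\right) = k \left(4 + k^{2} - 4 k\right)$)
$\left(-109\right) 152 + v{\left(h \right)} = \left(-109\right) 152 - 3 \left(4 + \left(-3\right)^{2} - -12\right) = -16568 - 3 \left(4 + 9 + 12\right) = -16568 - 75 = -16643$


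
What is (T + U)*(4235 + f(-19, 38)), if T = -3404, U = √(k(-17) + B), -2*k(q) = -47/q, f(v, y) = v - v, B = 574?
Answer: -14415940 + 4235*√661946/34 ≈ -1.4315e+7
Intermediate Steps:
f(v, y) = 0
k(q) = 47/(2*q) (k(q) = -(-47)/(2*q) = 47/(2*q))
U = √661946/34 (U = √((47/2)/(-17) + 574) = √((47/2)*(-1/17) + 574) = √(-47/34 + 574) = √(19469/34) = √661946/34 ≈ 23.929)
(T + U)*(4235 + f(-19, 38)) = (-3404 + √661946/34)*(4235 + 0) = (-3404 + √661946/34)*4235 = -14415940 + 4235*√661946/34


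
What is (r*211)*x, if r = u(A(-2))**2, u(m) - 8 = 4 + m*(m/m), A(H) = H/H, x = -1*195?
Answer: -6953505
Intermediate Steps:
x = -195
A(H) = 1
u(m) = 12 + m (u(m) = 8 + (4 + m*(m/m)) = 8 + (4 + m*1) = 8 + (4 + m) = 12 + m)
r = 169 (r = (12 + 1)**2 = 13**2 = 169)
(r*211)*x = (169*211)*(-195) = 35659*(-195) = -6953505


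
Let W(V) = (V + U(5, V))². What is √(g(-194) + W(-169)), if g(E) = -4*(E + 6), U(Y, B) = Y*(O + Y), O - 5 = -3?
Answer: 2*√4677 ≈ 136.78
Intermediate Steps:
O = 2 (O = 5 - 3 = 2)
U(Y, B) = Y*(2 + Y)
g(E) = -24 - 4*E (g(E) = -4*(6 + E) = -24 - 4*E)
W(V) = (35 + V)² (W(V) = (V + 5*(2 + 5))² = (V + 5*7)² = (V + 35)² = (35 + V)²)
√(g(-194) + W(-169)) = √((-24 - 4*(-194)) + (35 - 169)²) = √((-24 + 776) + (-134)²) = √(752 + 17956) = √18708 = 2*√4677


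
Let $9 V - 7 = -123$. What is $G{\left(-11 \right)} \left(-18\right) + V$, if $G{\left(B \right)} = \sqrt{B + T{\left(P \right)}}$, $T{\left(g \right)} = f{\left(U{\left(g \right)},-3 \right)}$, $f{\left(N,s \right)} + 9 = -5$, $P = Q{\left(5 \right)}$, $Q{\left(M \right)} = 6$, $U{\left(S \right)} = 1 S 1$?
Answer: $- \frac{116}{9} - 90 i \approx -12.889 - 90.0 i$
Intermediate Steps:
$U{\left(S \right)} = S$ ($U{\left(S \right)} = S 1 = S$)
$V = - \frac{116}{9}$ ($V = \frac{7}{9} + \frac{1}{9} \left(-123\right) = \frac{7}{9} - \frac{41}{3} = - \frac{116}{9} \approx -12.889$)
$P = 6$
$f{\left(N,s \right)} = -14$ ($f{\left(N,s \right)} = -9 - 5 = -14$)
$T{\left(g \right)} = -14$
$G{\left(B \right)} = \sqrt{-14 + B}$ ($G{\left(B \right)} = \sqrt{B - 14} = \sqrt{-14 + B}$)
$G{\left(-11 \right)} \left(-18\right) + V = \sqrt{-14 - 11} \left(-18\right) - \frac{116}{9} = \sqrt{-25} \left(-18\right) - \frac{116}{9} = 5 i \left(-18\right) - \frac{116}{9} = - 90 i - \frac{116}{9} = - \frac{116}{9} - 90 i$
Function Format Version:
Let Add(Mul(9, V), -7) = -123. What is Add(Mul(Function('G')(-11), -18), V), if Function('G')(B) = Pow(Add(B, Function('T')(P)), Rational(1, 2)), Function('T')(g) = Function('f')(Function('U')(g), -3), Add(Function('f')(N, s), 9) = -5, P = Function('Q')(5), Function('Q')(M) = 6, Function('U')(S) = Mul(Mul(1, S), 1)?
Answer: Add(Rational(-116, 9), Mul(-90, I)) ≈ Add(-12.889, Mul(-90.000, I))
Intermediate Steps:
Function('U')(S) = S (Function('U')(S) = Mul(S, 1) = S)
V = Rational(-116, 9) (V = Add(Rational(7, 9), Mul(Rational(1, 9), -123)) = Add(Rational(7, 9), Rational(-41, 3)) = Rational(-116, 9) ≈ -12.889)
P = 6
Function('f')(N, s) = -14 (Function('f')(N, s) = Add(-9, -5) = -14)
Function('T')(g) = -14
Function('G')(B) = Pow(Add(-14, B), Rational(1, 2)) (Function('G')(B) = Pow(Add(B, -14), Rational(1, 2)) = Pow(Add(-14, B), Rational(1, 2)))
Add(Mul(Function('G')(-11), -18), V) = Add(Mul(Pow(Add(-14, -11), Rational(1, 2)), -18), Rational(-116, 9)) = Add(Mul(Pow(-25, Rational(1, 2)), -18), Rational(-116, 9)) = Add(Mul(Mul(5, I), -18), Rational(-116, 9)) = Add(Mul(-90, I), Rational(-116, 9)) = Add(Rational(-116, 9), Mul(-90, I))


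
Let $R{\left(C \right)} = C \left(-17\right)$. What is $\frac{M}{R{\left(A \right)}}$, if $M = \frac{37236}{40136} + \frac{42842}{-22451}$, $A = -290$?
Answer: $- \frac{448033}{2252733340} \approx -0.00019888$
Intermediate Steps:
$R{\left(C \right)} = - 17 C$
$M = - \frac{7616561}{7768046}$ ($M = 37236 \cdot \frac{1}{40136} + 42842 \left(- \frac{1}{22451}\right) = \frac{321}{346} - \frac{42842}{22451} = - \frac{7616561}{7768046} \approx -0.9805$)
$\frac{M}{R{\left(A \right)}} = - \frac{7616561}{7768046 \left(\left(-17\right) \left(-290\right)\right)} = - \frac{7616561}{7768046 \cdot 4930} = \left(- \frac{7616561}{7768046}\right) \frac{1}{4930} = - \frac{448033}{2252733340}$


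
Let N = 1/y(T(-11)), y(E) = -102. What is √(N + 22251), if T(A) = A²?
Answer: √231499302/102 ≈ 149.17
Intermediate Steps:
N = -1/102 (N = 1/(-102) = -1/102 ≈ -0.0098039)
√(N + 22251) = √(-1/102 + 22251) = √(2269601/102) = √231499302/102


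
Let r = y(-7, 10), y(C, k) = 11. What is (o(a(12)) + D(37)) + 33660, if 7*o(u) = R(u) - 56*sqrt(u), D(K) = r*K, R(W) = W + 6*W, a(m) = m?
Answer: 34079 - 16*sqrt(3) ≈ 34051.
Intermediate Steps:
r = 11
R(W) = 7*W
D(K) = 11*K
o(u) = u - 8*sqrt(u) (o(u) = (7*u - 56*sqrt(u))/7 = (-56*sqrt(u) + 7*u)/7 = u - 8*sqrt(u))
(o(a(12)) + D(37)) + 33660 = ((12 - 16*sqrt(3)) + 11*37) + 33660 = ((12 - 16*sqrt(3)) + 407) + 33660 = (419 - 16*sqrt(3)) + 33660 = 34079 - 16*sqrt(3)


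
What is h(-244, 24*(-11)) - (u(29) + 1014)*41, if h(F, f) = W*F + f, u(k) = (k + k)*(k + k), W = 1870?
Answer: -636042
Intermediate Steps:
u(k) = 4*k² (u(k) = (2*k)*(2*k) = 4*k²)
h(F, f) = f + 1870*F (h(F, f) = 1870*F + f = f + 1870*F)
h(-244, 24*(-11)) - (u(29) + 1014)*41 = (24*(-11) + 1870*(-244)) - (4*29² + 1014)*41 = (-264 - 456280) - (4*841 + 1014)*41 = -456544 - (3364 + 1014)*41 = -456544 - 4378*41 = -456544 - 1*179498 = -456544 - 179498 = -636042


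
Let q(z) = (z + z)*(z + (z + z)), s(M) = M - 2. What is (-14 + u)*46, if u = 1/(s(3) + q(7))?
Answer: -189934/295 ≈ -643.84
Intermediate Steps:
s(M) = -2 + M
q(z) = 6*z**2 (q(z) = (2*z)*(z + 2*z) = (2*z)*(3*z) = 6*z**2)
u = 1/295 (u = 1/((-2 + 3) + 6*7**2) = 1/(1 + 6*49) = 1/(1 + 294) = 1/295 ≈ 0.0033898)
(-14 + u)*46 = (-14 + 1/295)*46 = -4129/295*46 = -189934/295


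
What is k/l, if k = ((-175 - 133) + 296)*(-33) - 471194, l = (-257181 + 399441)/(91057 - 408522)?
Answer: 14946188707/14226 ≈ 1.0506e+6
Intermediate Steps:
l = -28452/63493 (l = 142260/(-317465) = 142260*(-1/317465) = -28452/63493 ≈ -0.44811)
k = -470798 (k = (-308 + 296)*(-33) - 471194 = -12*(-33) - 471194 = 396 - 471194 = -470798)
k/l = -470798/(-28452/63493) = -470798*(-63493/28452) = 14946188707/14226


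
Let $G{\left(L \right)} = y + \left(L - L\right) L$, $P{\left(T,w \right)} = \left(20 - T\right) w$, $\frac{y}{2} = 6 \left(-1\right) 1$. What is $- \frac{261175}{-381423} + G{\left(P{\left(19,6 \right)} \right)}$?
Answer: $- \frac{4315901}{381423} \approx -11.315$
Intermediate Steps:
$y = -12$ ($y = 2 \cdot 6 \left(-1\right) 1 = 2 \left(\left(-6\right) 1\right) = 2 \left(-6\right) = -12$)
$P{\left(T,w \right)} = w \left(20 - T\right)$
$G{\left(L \right)} = -12$ ($G{\left(L \right)} = -12 + \left(L - L\right) L = -12 + 0 L = -12 + 0 = -12$)
$- \frac{261175}{-381423} + G{\left(P{\left(19,6 \right)} \right)} = - \frac{261175}{-381423} - 12 = \left(-261175\right) \left(- \frac{1}{381423}\right) - 12 = \frac{261175}{381423} - 12 = - \frac{4315901}{381423}$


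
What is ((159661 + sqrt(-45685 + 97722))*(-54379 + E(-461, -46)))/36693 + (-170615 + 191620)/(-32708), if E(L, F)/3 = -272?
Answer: -288239657514125/1200154644 - 55195*sqrt(52037)/36693 ≈ -2.4051e+5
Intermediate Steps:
E(L, F) = -816 (E(L, F) = 3*(-272) = -816)
((159661 + sqrt(-45685 + 97722))*(-54379 + E(-461, -46)))/36693 + (-170615 + 191620)/(-32708) = ((159661 + sqrt(-45685 + 97722))*(-54379 - 816))/36693 + (-170615 + 191620)/(-32708) = ((159661 + sqrt(52037))*(-55195))*(1/36693) + 21005*(-1/32708) = (-8812488895 - 55195*sqrt(52037))*(1/36693) - 21005/32708 = (-8812488895/36693 - 55195*sqrt(52037)/36693) - 21005/32708 = -288239657514125/1200154644 - 55195*sqrt(52037)/36693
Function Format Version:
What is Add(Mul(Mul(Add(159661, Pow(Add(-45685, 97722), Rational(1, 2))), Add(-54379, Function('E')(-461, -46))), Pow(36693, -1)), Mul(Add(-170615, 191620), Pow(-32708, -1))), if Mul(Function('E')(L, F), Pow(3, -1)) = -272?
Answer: Add(Rational(-288239657514125, 1200154644), Mul(Rational(-55195, 36693), Pow(52037, Rational(1, 2)))) ≈ -2.4051e+5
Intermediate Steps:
Function('E')(L, F) = -816 (Function('E')(L, F) = Mul(3, -272) = -816)
Add(Mul(Mul(Add(159661, Pow(Add(-45685, 97722), Rational(1, 2))), Add(-54379, Function('E')(-461, -46))), Pow(36693, -1)), Mul(Add(-170615, 191620), Pow(-32708, -1))) = Add(Mul(Mul(Add(159661, Pow(Add(-45685, 97722), Rational(1, 2))), Add(-54379, -816)), Pow(36693, -1)), Mul(Add(-170615, 191620), Pow(-32708, -1))) = Add(Mul(Mul(Add(159661, Pow(52037, Rational(1, 2))), -55195), Rational(1, 36693)), Mul(21005, Rational(-1, 32708))) = Add(Mul(Add(-8812488895, Mul(-55195, Pow(52037, Rational(1, 2)))), Rational(1, 36693)), Rational(-21005, 32708)) = Add(Add(Rational(-8812488895, 36693), Mul(Rational(-55195, 36693), Pow(52037, Rational(1, 2)))), Rational(-21005, 32708)) = Add(Rational(-288239657514125, 1200154644), Mul(Rational(-55195, 36693), Pow(52037, Rational(1, 2))))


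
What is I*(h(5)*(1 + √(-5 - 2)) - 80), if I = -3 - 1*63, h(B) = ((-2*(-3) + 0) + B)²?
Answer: -2706 - 7986*I*√7 ≈ -2706.0 - 21129.0*I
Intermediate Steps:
h(B) = (6 + B)² (h(B) = ((6 + 0) + B)² = (6 + B)²)
I = -66 (I = -3 - 63 = -66)
I*(h(5)*(1 + √(-5 - 2)) - 80) = -66*((6 + 5)²*(1 + √(-5 - 2)) - 80) = -66*(11²*(1 + √(-7)) - 80) = -66*(121*(1 + I*√7) - 80) = -66*((121 + 121*I*√7) - 80) = -66*(41 + 121*I*√7) = -2706 - 7986*I*√7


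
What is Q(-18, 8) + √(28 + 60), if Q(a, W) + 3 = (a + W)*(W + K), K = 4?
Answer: -123 + 2*√22 ≈ -113.62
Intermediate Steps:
Q(a, W) = -3 + (4 + W)*(W + a) (Q(a, W) = -3 + (a + W)*(W + 4) = -3 + (W + a)*(4 + W) = -3 + (4 + W)*(W + a))
Q(-18, 8) + √(28 + 60) = (-3 + 8² + 4*8 + 4*(-18) + 8*(-18)) + √(28 + 60) = (-3 + 64 + 32 - 72 - 144) + √88 = -123 + 2*√22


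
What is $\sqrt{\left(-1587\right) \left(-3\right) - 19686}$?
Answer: $5 i \sqrt{597} \approx 122.17 i$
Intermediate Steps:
$\sqrt{\left(-1587\right) \left(-3\right) - 19686} = \sqrt{4761 - 19686} = \sqrt{-14925} = 5 i \sqrt{597}$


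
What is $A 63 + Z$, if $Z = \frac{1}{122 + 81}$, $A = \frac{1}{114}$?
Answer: $\frac{4301}{7714} \approx 0.55756$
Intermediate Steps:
$A = \frac{1}{114} \approx 0.0087719$
$Z = \frac{1}{203} \approx 0.0049261$
$A 63 + Z = \frac{1}{114} \cdot 63 + \frac{1}{203} = \frac{21}{38} + \frac{1}{203} = \frac{4301}{7714}$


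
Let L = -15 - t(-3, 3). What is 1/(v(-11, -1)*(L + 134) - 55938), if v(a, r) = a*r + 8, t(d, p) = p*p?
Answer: -1/53848 ≈ -1.8571e-5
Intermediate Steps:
t(d, p) = p²
v(a, r) = 8 + a*r
L = -24 (L = -15 - 1*3² = -15 - 1*9 = -15 - 9 = -24)
1/(v(-11, -1)*(L + 134) - 55938) = 1/((8 - 11*(-1))*(-24 + 134) - 55938) = 1/((8 + 11)*110 - 55938) = 1/(19*110 - 55938) = 1/(2090 - 55938) = 1/(-53848) = -1/53848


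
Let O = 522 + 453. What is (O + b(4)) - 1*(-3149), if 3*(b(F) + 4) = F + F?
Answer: 12368/3 ≈ 4122.7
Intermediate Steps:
b(F) = -4 + 2*F/3 (b(F) = -4 + (F + F)/3 = -4 + (2*F)/3 = -4 + 2*F/3)
O = 975
(O + b(4)) - 1*(-3149) = (975 + (-4 + (⅔)*4)) - 1*(-3149) = (975 + (-4 + 8/3)) + 3149 = (975 - 4/3) + 3149 = 2921/3 + 3149 = 12368/3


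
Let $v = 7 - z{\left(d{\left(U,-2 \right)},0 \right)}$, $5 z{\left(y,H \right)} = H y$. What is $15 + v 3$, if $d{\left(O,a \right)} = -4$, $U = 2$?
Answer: $36$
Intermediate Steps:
$z{\left(y,H \right)} = \frac{H y}{5}$
$v = 7$ ($v = 7 - \frac{1}{5} \cdot 0 \left(-4\right) = 7 - 0 = 7 + 0 = 7$)
$15 + v 3 = 15 + 7 \cdot 3 = 15 + 21 = 36$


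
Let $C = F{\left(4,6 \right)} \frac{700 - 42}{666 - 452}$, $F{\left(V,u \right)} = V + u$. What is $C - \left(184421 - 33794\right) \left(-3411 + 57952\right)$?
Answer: $- \frac{879042147859}{107} \approx -8.2153 \cdot 10^{9}$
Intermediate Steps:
$C = \frac{3290}{107}$ ($C = \left(4 + 6\right) \frac{700 - 42}{666 - 452} = 10 \cdot \frac{658}{214} = 10 \cdot 658 \cdot \frac{1}{214} = 10 \cdot \frac{329}{107} = \frac{3290}{107} \approx 30.748$)
$C - \left(184421 - 33794\right) \left(-3411 + 57952\right) = \frac{3290}{107} - \left(184421 - 33794\right) \left(-3411 + 57952\right) = \frac{3290}{107} - 150627 \cdot 54541 = \frac{3290}{107} - 8215347207 = - \frac{879042147859}{107}$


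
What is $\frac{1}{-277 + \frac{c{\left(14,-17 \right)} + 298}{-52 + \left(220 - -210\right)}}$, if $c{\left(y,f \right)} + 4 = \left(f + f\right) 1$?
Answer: $- \frac{189}{52223} \approx -0.0036191$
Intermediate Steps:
$c{\left(y,f \right)} = -4 + 2 f$ ($c{\left(y,f \right)} = -4 + \left(f + f\right) 1 = -4 + 2 f 1 = -4 + 2 f$)
$\frac{1}{-277 + \frac{c{\left(14,-17 \right)} + 298}{-52 + \left(220 - -210\right)}} = \frac{1}{-277 + \frac{\left(-4 + 2 \left(-17\right)\right) + 298}{-52 + \left(220 - -210\right)}} = \frac{1}{-277 + \frac{\left(-4 - 34\right) + 298}{-52 + \left(220 + 210\right)}} = \frac{1}{-277 + \frac{-38 + 298}{-52 + 430}} = \frac{1}{-277 + \frac{260}{378}} = \frac{1}{-277 + 260 \cdot \frac{1}{378}} = \frac{1}{-277 + \frac{130}{189}} = \frac{1}{- \frac{52223}{189}} = - \frac{189}{52223}$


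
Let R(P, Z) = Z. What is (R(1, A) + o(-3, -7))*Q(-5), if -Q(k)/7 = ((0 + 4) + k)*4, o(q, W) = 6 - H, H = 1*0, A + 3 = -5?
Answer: -56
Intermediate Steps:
A = -8 (A = -3 - 5 = -8)
H = 0
o(q, W) = 6 (o(q, W) = 6 - 1*0 = 6 + 0 = 6)
Q(k) = -112 - 28*k (Q(k) = -7*((0 + 4) + k)*4 = -7*(4 + k)*4 = -7*(16 + 4*k) = -112 - 28*k)
(R(1, A) + o(-3, -7))*Q(-5) = (-8 + 6)*(-112 - 28*(-5)) = -2*(-112 + 140) = -2*28 = -56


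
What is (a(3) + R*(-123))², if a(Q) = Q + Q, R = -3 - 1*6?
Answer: 1238769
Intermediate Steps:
R = -9 (R = -3 - 6 = -9)
a(Q) = 2*Q
(a(3) + R*(-123))² = (2*3 - 9*(-123))² = (6 + 1107)² = 1113² = 1238769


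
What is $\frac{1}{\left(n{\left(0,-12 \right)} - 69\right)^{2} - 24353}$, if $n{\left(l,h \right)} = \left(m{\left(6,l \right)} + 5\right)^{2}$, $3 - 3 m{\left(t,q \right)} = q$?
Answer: $- \frac{1}{23264} \approx -4.2985 \cdot 10^{-5}$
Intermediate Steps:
$m{\left(t,q \right)} = 1 - \frac{q}{3}$
$n{\left(l,h \right)} = \left(6 - \frac{l}{3}\right)^{2}$ ($n{\left(l,h \right)} = \left(\left(1 - \frac{l}{3}\right) + 5\right)^{2} = \left(6 - \frac{l}{3}\right)^{2}$)
$\frac{1}{\left(n{\left(0,-12 \right)} - 69\right)^{2} - 24353} = \frac{1}{\left(\frac{\left(-18 + 0\right)^{2}}{9} - 69\right)^{2} - 24353} = \frac{1}{\left(\frac{\left(-18\right)^{2}}{9} - 69\right)^{2} - 24353} = \frac{1}{\left(\frac{1}{9} \cdot 324 - 69\right)^{2} - 24353} = \frac{1}{\left(36 - 69\right)^{2} - 24353} = \frac{1}{\left(-33\right)^{2} - 24353} = \frac{1}{1089 - 24353} = \frac{1}{-23264} = - \frac{1}{23264}$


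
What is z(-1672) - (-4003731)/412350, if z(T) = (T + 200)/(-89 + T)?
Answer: 2552516497/242049450 ≈ 10.545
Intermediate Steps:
z(T) = (200 + T)/(-89 + T)
z(-1672) - (-4003731)/412350 = (200 - 1672)/(-89 - 1672) - (-4003731)/412350 = -1472/(-1761) - (-4003731)/412350 = -1/1761*(-1472) - 1*(-1334577/137450) = 1472/1761 + 1334577/137450 = 2552516497/242049450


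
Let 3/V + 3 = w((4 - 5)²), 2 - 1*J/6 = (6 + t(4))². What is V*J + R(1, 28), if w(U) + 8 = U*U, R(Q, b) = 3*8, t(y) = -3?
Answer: 183/5 ≈ 36.600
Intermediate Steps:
R(Q, b) = 24
w(U) = -8 + U² (w(U) = -8 + U*U = -8 + U²)
J = -42 (J = 12 - 6*(6 - 3)² = 12 - 6*3² = 12 - 6*9 = 12 - 54 = -42)
V = -3/10 (V = 3/(-3 + (-8 + ((4 - 5)²)²)) = 3/(-3 + (-8 + ((-1)²)²)) = 3/(-3 + (-8 + 1²)) = 3/(-3 + (-8 + 1)) = 3/(-3 - 7) = 3/(-10) = 3*(-⅒) = -3/10 ≈ -0.30000)
V*J + R(1, 28) = -3/10*(-42) + 24 = 63/5 + 24 = 183/5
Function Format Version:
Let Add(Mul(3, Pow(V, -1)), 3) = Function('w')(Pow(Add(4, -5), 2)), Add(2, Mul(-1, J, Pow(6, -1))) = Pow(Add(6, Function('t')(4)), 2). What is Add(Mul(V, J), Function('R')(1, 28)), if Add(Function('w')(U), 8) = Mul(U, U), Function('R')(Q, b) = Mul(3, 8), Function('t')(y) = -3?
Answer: Rational(183, 5) ≈ 36.600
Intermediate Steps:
Function('R')(Q, b) = 24
Function('w')(U) = Add(-8, Pow(U, 2)) (Function('w')(U) = Add(-8, Mul(U, U)) = Add(-8, Pow(U, 2)))
J = -42 (J = Add(12, Mul(-6, Pow(Add(6, -3), 2))) = Add(12, Mul(-6, Pow(3, 2))) = Add(12, Mul(-6, 9)) = Add(12, -54) = -42)
V = Rational(-3, 10) (V = Mul(3, Pow(Add(-3, Add(-8, Pow(Pow(Add(4, -5), 2), 2))), -1)) = Mul(3, Pow(Add(-3, Add(-8, Pow(Pow(-1, 2), 2))), -1)) = Mul(3, Pow(Add(-3, Add(-8, Pow(1, 2))), -1)) = Mul(3, Pow(Add(-3, Add(-8, 1)), -1)) = Mul(3, Pow(Add(-3, -7), -1)) = Mul(3, Pow(-10, -1)) = Mul(3, Rational(-1, 10)) = Rational(-3, 10) ≈ -0.30000)
Add(Mul(V, J), Function('R')(1, 28)) = Add(Mul(Rational(-3, 10), -42), 24) = Add(Rational(63, 5), 24) = Rational(183, 5)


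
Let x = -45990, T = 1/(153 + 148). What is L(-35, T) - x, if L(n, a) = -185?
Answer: 45805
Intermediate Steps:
T = 1/301 ≈ 0.0033223
L(-35, T) - x = -185 - 1*(-45990) = -185 + 45990 = 45805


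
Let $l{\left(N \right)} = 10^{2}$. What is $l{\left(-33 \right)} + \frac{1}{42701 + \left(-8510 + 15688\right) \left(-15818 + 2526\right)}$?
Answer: $\frac{9536727499}{95367275} \approx 100.0$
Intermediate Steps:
$l{\left(N \right)} = 100$
$l{\left(-33 \right)} + \frac{1}{42701 + \left(-8510 + 15688\right) \left(-15818 + 2526\right)} = 100 + \frac{1}{42701 + \left(-8510 + 15688\right) \left(-15818 + 2526\right)} = 100 + \frac{1}{42701 + 7178 \left(-13292\right)} = 100 + \frac{1}{42701 - 95409976} = 100 + \frac{1}{-95367275} = 100 - \frac{1}{95367275} = \frac{9536727499}{95367275}$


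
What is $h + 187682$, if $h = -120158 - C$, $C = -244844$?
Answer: $312368$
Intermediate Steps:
$h = 124686$ ($h = -120158 - -244844 = -120158 + 244844 = 124686$)
$h + 187682 = 124686 + 187682 = 312368$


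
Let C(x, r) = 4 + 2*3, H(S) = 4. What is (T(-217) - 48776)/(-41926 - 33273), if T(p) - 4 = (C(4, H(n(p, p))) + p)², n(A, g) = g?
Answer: 5923/75199 ≈ 0.078764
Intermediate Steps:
C(x, r) = 10 (C(x, r) = 4 + 6 = 10)
T(p) = 4 + (10 + p)²
(T(-217) - 48776)/(-41926 - 33273) = ((4 + (10 - 217)²) - 48776)/(-41926 - 33273) = ((4 + (-207)²) - 48776)/(-75199) = ((4 + 42849) - 48776)*(-1/75199) = (42853 - 48776)*(-1/75199) = -5923*(-1/75199) = 5923/75199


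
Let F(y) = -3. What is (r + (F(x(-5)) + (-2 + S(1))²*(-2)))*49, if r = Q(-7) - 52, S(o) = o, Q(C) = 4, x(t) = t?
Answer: -2597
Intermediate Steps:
r = -48 (r = 4 - 52 = -48)
(r + (F(x(-5)) + (-2 + S(1))²*(-2)))*49 = (-48 + (-3 + (-2 + 1)²*(-2)))*49 = (-48 + (-3 + (-1)²*(-2)))*49 = (-48 + (-3 + 1*(-2)))*49 = (-48 + (-3 - 2))*49 = (-48 - 5)*49 = -53*49 = -2597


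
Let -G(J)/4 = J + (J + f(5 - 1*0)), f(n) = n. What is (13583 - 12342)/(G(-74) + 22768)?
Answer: 1241/23340 ≈ 0.053171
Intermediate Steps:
G(J) = -20 - 8*J (G(J) = -4*(J + (J + (5 - 1*0))) = -4*(J + (J + (5 + 0))) = -4*(J + (J + 5)) = -4*(J + (5 + J)) = -4*(5 + 2*J) = -20 - 8*J)
(13583 - 12342)/(G(-74) + 22768) = (13583 - 12342)/((-20 - 8*(-74)) + 22768) = 1241/((-20 + 592) + 22768) = 1241/(572 + 22768) = 1241/23340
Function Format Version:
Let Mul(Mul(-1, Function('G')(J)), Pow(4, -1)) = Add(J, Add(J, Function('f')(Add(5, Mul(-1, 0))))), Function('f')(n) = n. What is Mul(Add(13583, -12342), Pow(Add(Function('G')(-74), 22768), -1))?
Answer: Rational(1241, 23340) ≈ 0.053171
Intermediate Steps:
Function('G')(J) = Add(-20, Mul(-8, J)) (Function('G')(J) = Mul(-4, Add(J, Add(J, Add(5, Mul(-1, 0))))) = Mul(-4, Add(J, Add(J, Add(5, 0)))) = Mul(-4, Add(J, Add(J, 5))) = Mul(-4, Add(J, Add(5, J))) = Mul(-4, Add(5, Mul(2, J))) = Add(-20, Mul(-8, J)))
Mul(Add(13583, -12342), Pow(Add(Function('G')(-74), 22768), -1)) = Mul(Add(13583, -12342), Pow(Add(Add(-20, Mul(-8, -74)), 22768), -1)) = Mul(1241, Pow(Add(Add(-20, 592), 22768), -1)) = Mul(1241, Pow(Add(572, 22768), -1)) = Mul(1241, Pow(23340, -1)) = Mul(1241, Rational(1, 23340)) = Rational(1241, 23340)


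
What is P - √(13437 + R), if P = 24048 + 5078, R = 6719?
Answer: 29126 - 2*√5039 ≈ 28984.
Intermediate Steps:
P = 29126
P - √(13437 + R) = 29126 - √(13437 + 6719) = 29126 - √20156 = 29126 - 2*√5039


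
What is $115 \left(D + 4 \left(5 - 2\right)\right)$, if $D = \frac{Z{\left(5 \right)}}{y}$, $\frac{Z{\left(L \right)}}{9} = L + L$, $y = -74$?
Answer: $\frac{45885}{37} \approx 1240.1$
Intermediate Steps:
$Z{\left(L \right)} = 18 L$ ($Z{\left(L \right)} = 9 \left(L + L\right) = 9 \cdot 2 L = 18 L$)
$D = - \frac{45}{37}$ ($D = \frac{18 \cdot 5}{-74} = 90 \left(- \frac{1}{74}\right) = - \frac{45}{37} \approx -1.2162$)
$115 \left(D + 4 \left(5 - 2\right)\right) = 115 \left(- \frac{45}{37} + 4 \left(5 - 2\right)\right) = 115 \left(- \frac{45}{37} + 4 \cdot 3\right) = 115 \left(- \frac{45}{37} + 12\right) = 115 \cdot \frac{399}{37} = \frac{45885}{37}$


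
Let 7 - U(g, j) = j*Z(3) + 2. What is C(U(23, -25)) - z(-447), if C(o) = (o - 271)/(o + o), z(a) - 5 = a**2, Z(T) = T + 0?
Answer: -31970431/160 ≈ -1.9982e+5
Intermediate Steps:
Z(T) = T
U(g, j) = 5 - 3*j (U(g, j) = 7 - (j*3 + 2) = 7 - (3*j + 2) = 7 - (2 + 3*j) = 7 + (-2 - 3*j) = 5 - 3*j)
z(a) = 5 + a**2
C(o) = (-271 + o)/(2*o) (C(o) = (-271 + o)/((2*o)) = (-271 + o)*(1/(2*o)) = (-271 + o)/(2*o))
C(U(23, -25)) - z(-447) = (-271 + (5 - 3*(-25)))/(2*(5 - 3*(-25))) - (5 + (-447)**2) = (-271 + (5 + 75))/(2*(5 + 75)) - (5 + 199809) = (1/2)*(-271 + 80)/80 - 1*199814 = (1/2)*(1/80)*(-191) - 199814 = -191/160 - 199814 = -31970431/160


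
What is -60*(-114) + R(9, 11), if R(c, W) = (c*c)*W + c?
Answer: 7740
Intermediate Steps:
R(c, W) = c + W*c² (R(c, W) = c²*W + c = W*c² + c = c + W*c²)
-60*(-114) + R(9, 11) = -60*(-114) + 9*(1 + 11*9) = 6840 + 9*(1 + 99) = 6840 + 9*100 = 6840 + 900 = 7740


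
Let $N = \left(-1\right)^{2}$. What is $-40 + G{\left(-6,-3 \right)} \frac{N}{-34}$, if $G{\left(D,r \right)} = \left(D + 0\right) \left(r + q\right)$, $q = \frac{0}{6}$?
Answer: $- \frac{689}{17} \approx -40.529$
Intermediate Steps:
$N = 1$
$q = 0$ ($q = 0 \cdot \frac{1}{6} = 0$)
$G{\left(D,r \right)} = D r$ ($G{\left(D,r \right)} = \left(D + 0\right) \left(r + 0\right) = D r$)
$-40 + G{\left(-6,-3 \right)} \frac{N}{-34} = -40 + \left(-6\right) \left(-3\right) 1 \frac{1}{-34} = -40 + 18 \cdot 1 \left(- \frac{1}{34}\right) = -40 + 18 \left(- \frac{1}{34}\right) = -40 - \frac{9}{17} = - \frac{689}{17}$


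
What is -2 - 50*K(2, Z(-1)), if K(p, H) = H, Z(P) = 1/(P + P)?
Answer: 23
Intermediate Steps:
Z(P) = 1/(2*P)
-2 - 50*K(2, Z(-1)) = -2 - 25/(-1) = -2 - 25*(-1) = -2 - 50*(-1/2) = -2 + 25 = 23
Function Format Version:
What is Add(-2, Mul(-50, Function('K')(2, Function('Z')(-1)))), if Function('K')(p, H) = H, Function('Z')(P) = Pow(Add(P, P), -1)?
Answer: 23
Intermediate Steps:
Function('Z')(P) = Mul(Rational(1, 2), Pow(P, -1)) (Function('Z')(P) = Pow(Mul(2, P), -1) = Mul(Rational(1, 2), Pow(P, -1)))
Add(-2, Mul(-50, Function('K')(2, Function('Z')(-1)))) = Add(-2, Mul(-50, Mul(Rational(1, 2), Pow(-1, -1)))) = Add(-2, Mul(-50, Mul(Rational(1, 2), -1))) = Add(-2, Mul(-50, Rational(-1, 2))) = Add(-2, 25) = 23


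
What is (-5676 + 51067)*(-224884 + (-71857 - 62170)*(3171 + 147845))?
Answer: -918734098729556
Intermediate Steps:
(-5676 + 51067)*(-224884 + (-71857 - 62170)*(3171 + 147845)) = 45391*(-224884 - 134027*151016) = 45391*(-224884 - 20240221432) = 45391*(-20240446316) = -918734098729556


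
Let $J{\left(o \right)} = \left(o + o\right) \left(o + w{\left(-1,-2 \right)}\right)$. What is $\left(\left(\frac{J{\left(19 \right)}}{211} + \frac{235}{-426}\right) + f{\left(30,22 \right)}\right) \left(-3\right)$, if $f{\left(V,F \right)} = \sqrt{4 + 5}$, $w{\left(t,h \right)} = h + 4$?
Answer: $- \frac{560021}{29962} \approx -18.691$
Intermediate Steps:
$w{\left(t,h \right)} = 4 + h$
$f{\left(V,F \right)} = 3$ ($f{\left(V,F \right)} = \sqrt{9} = 3$)
$J{\left(o \right)} = 2 o \left(2 + o\right)$ ($J{\left(o \right)} = \left(o + o\right) \left(o + \left(4 - 2\right)\right) = 2 o \left(o + 2\right) = 2 o \left(2 + o\right)$)
$\left(\left(\frac{J{\left(19 \right)}}{211} + \frac{235}{-426}\right) + f{\left(30,22 \right)}\right) \left(-3\right) = \left(\left(\frac{2 \cdot 19 \left(2 + 19\right)}{211} + \frac{235}{-426}\right) + 3\right) \left(-3\right) = \left(\left(2 \cdot 19 \cdot 21 \cdot \frac{1}{211} + 235 \left(- \frac{1}{426}\right)\right) + 3\right) \left(-3\right) = \left(\left(798 \cdot \frac{1}{211} - \frac{235}{426}\right) + 3\right) \left(-3\right) = \left(\left(\frac{798}{211} - \frac{235}{426}\right) + 3\right) \left(-3\right) = \left(\frac{290363}{89886} + 3\right) \left(-3\right) = \frac{560021}{89886} \left(-3\right) = - \frac{560021}{29962}$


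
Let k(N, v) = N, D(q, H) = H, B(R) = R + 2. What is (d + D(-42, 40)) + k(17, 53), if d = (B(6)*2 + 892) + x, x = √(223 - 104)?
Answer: 965 + √119 ≈ 975.91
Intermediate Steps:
B(R) = 2 + R
x = √119 ≈ 10.909
d = 908 + √119 (d = ((2 + 6)*2 + 892) + √119 = (8*2 + 892) + √119 = (16 + 892) + √119 = 908 + √119 ≈ 918.91)
(d + D(-42, 40)) + k(17, 53) = ((908 + √119) + 40) + 17 = (948 + √119) + 17 = 965 + √119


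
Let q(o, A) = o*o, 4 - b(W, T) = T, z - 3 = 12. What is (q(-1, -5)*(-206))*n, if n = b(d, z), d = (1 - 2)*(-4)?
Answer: 2266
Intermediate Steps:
z = 15 (z = 3 + 12 = 15)
d = 4 (d = -1*(-4) = 4)
b(W, T) = 4 - T
n = -11 (n = 4 - 1*15 = 4 - 15 = -11)
q(o, A) = o**2
(q(-1, -5)*(-206))*n = ((-1)**2*(-206))*(-11) = (1*(-206))*(-11) = -206*(-11) = 2266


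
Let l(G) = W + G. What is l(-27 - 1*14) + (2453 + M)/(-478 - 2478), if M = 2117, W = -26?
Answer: -101311/1478 ≈ -68.546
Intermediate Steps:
l(G) = -26 + G
l(-27 - 1*14) + (2453 + M)/(-478 - 2478) = (-26 + (-27 - 1*14)) + (2453 + 2117)/(-478 - 2478) = (-26 + (-27 - 14)) + 4570/(-2956) = (-26 - 41) + 4570*(-1/2956) = -67 - 2285/1478 = -101311/1478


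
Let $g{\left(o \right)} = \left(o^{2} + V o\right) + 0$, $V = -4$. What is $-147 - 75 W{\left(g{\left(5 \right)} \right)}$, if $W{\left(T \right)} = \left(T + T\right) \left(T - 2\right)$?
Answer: $-2397$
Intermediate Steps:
$g{\left(o \right)} = o^{2} - 4 o$ ($g{\left(o \right)} = \left(o^{2} - 4 o\right) + 0 = o^{2} - 4 o$)
$W{\left(T \right)} = 2 T \left(-2 + T\right)$
$-147 - 75 W{\left(g{\left(5 \right)} \right)} = -147 - 75 \cdot 2 \cdot 5 \left(-4 + 5\right) \left(-2 + 5 \left(-4 + 5\right)\right) = -147 - 75 \cdot 2 \cdot 5 \cdot 1 \left(-2 + 5 \cdot 1\right) = -147 - 75 \cdot 2 \cdot 5 \left(-2 + 5\right) = -147 - 75 \cdot 2 \cdot 5 \cdot 3 = -147 - 2250 = -2397$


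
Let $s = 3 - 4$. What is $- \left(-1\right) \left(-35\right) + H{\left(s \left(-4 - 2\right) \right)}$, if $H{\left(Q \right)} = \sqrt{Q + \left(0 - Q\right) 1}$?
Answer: $-35$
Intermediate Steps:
$s = -1$
$H{\left(Q \right)} = 0$ ($H{\left(Q \right)} = \sqrt{Q + - Q 1} = \sqrt{Q - Q} = \sqrt{0} = 0$)
$- \left(-1\right) \left(-35\right) + H{\left(s \left(-4 - 2\right) \right)} = - \left(-1\right) \left(-35\right) + 0 = \left(-1\right) 35 + 0 = -35 + 0 = -35$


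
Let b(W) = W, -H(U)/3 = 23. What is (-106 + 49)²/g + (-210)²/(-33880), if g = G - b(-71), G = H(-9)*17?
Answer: -14913/3509 ≈ -4.2499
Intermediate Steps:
H(U) = -69 (H(U) = -3*23 = -69)
G = -1173 (G = -69*17 = -1173)
g = -1102 (g = -1173 - 1*(-71) = -1173 + 71 = -1102)
(-106 + 49)²/g + (-210)²/(-33880) = (-106 + 49)²/(-1102) + (-210)²/(-33880) = (-57)²*(-1/1102) + 44100*(-1/33880) = 3249*(-1/1102) - 315/242 = -171/58 - 315/242 = -14913/3509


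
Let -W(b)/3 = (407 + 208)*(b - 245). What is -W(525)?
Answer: 516600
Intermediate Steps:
W(b) = 452025 - 1845*b (W(b) = -3*(407 + 208)*(b - 245) = -1845*(-245 + b) = -3*(-150675 + 615*b) = 452025 - 1845*b)
-W(525) = -(452025 - 1845*525) = -(452025 - 968625) = -1*(-516600) = 516600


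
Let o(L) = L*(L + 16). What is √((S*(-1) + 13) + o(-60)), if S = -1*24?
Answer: √2677 ≈ 51.740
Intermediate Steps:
o(L) = L*(16 + L)
S = -24
√((S*(-1) + 13) + o(-60)) = √((-24*(-1) + 13) - 60*(16 - 60)) = √((24 + 13) - 60*(-44)) = √(37 + 2640) = √2677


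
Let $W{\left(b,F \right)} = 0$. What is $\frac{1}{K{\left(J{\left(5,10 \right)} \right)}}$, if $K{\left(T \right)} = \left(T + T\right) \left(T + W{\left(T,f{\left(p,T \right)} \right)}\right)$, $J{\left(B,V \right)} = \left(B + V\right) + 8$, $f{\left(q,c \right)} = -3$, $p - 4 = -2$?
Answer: $\frac{1}{1058} \approx 0.00094518$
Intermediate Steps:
$p = 2$ ($p = 4 - 2 = 2$)
$J{\left(B,V \right)} = 8 + B + V$
$K{\left(T \right)} = 2 T^{2}$ ($K{\left(T \right)} = \left(T + T\right) \left(T + 0\right) = 2 T T = 2 T^{2}$)
$\frac{1}{K{\left(J{\left(5,10 \right)} \right)}} = \frac{1}{2 \left(8 + 5 + 10\right)^{2}} = \frac{1}{2 \cdot 23^{2}} = \frac{1}{2 \cdot 529} = \frac{1}{1058}$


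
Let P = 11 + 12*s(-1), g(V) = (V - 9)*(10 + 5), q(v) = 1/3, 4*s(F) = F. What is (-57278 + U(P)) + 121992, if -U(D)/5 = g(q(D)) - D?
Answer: 65404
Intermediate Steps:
s(F) = F/4
q(v) = ⅓
g(V) = -135 + 15*V (g(V) = (-9 + V)*15 = -135 + 15*V)
P = 8 (P = 11 + 12*((¼)*(-1)) = 11 + 12*(-¼) = 11 - 3 = 8)
U(D) = 650 + 5*D (U(D) = -5*((-135 + 15*(⅓)) - D) = -5*((-135 + 5) - D) = -5*(-130 - D) = 650 + 5*D)
(-57278 + U(P)) + 121992 = (-57278 + (650 + 5*8)) + 121992 = (-57278 + (650 + 40)) + 121992 = (-57278 + 690) + 121992 = -56588 + 121992 = 65404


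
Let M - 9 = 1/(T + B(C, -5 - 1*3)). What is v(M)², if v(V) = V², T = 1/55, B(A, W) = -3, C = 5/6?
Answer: 4077334216081/723394816 ≈ 5636.4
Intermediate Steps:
C = ⅚ (C = 5*(⅙) = ⅚ ≈ 0.83333)
T = 1/55 ≈ 0.018182
M = 1421/164 (M = 9 + 1/(1/55 - 3) = 9 + 1/(-164/55) = 9 - 55/164 = 1421/164 ≈ 8.6646)
v(M)² = ((1421/164)²)² = (2019241/26896)² = 4077334216081/723394816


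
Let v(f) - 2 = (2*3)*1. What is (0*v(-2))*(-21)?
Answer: 0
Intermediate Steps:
v(f) = 8 (v(f) = 2 + (2*3)*1 = 2 + 6*1 = 2 + 6 = 8)
(0*v(-2))*(-21) = (0*8)*(-21) = 0*(-21) = 0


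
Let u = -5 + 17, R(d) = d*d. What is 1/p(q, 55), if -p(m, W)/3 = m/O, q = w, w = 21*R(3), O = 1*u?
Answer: -4/189 ≈ -0.021164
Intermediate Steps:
R(d) = d²
u = 12
O = 12 (O = 1*12 = 12)
w = 189 (w = 21*3² = 21*9 = 189)
q = 189
p(m, W) = -m/4 (p(m, W) = -3*m/12 = -m/4)
1/p(q, 55) = 1/(-¼*189) = 1/(-189/4) = -4/189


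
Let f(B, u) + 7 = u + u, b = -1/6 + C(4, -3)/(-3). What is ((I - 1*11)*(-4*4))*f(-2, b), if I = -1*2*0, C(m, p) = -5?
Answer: -704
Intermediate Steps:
I = 0 (I = -2*0 = 0)
b = 3/2 (b = -1/6 - 5/(-3) = -1*⅙ - 5*(-⅓) = -⅙ + 5/3 = 3/2 ≈ 1.5000)
f(B, u) = -7 + 2*u (f(B, u) = -7 + (u + u) = -7 + 2*u)
((I - 1*11)*(-4*4))*f(-2, b) = ((0 - 1*11)*(-4*4))*(-7 + 2*(3/2)) = ((0 - 11)*(-16))*(-7 + 3) = -11*(-16)*(-4) = 176*(-4) = -704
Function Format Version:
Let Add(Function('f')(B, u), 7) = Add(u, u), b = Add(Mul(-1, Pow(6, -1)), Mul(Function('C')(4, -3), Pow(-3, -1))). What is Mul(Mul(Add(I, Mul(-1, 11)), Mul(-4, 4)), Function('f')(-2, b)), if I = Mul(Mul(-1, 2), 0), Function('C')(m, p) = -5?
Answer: -704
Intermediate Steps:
I = 0 (I = Mul(-2, 0) = 0)
b = Rational(3, 2) (b = Add(Mul(-1, Pow(6, -1)), Mul(-5, Pow(-3, -1))) = Add(Mul(-1, Rational(1, 6)), Mul(-5, Rational(-1, 3))) = Add(Rational(-1, 6), Rational(5, 3)) = Rational(3, 2) ≈ 1.5000)
Function('f')(B, u) = Add(-7, Mul(2, u)) (Function('f')(B, u) = Add(-7, Add(u, u)) = Add(-7, Mul(2, u)))
Mul(Mul(Add(I, Mul(-1, 11)), Mul(-4, 4)), Function('f')(-2, b)) = Mul(Mul(Add(0, Mul(-1, 11)), Mul(-4, 4)), Add(-7, Mul(2, Rational(3, 2)))) = Mul(Mul(Add(0, -11), -16), Add(-7, 3)) = Mul(Mul(-11, -16), -4) = Mul(176, -4) = -704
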